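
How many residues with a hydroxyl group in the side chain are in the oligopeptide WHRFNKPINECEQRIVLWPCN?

S, T, and Y are the three residues with a side-chain hydroxyl.
None of the 21 residues belong to this group.

0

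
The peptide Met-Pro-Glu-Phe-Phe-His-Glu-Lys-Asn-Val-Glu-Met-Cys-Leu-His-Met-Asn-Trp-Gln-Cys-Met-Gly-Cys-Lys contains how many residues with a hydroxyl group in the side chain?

S, T, and Y are the three residues with a side-chain hydroxyl.
None of the 24 residues belong to this group.

0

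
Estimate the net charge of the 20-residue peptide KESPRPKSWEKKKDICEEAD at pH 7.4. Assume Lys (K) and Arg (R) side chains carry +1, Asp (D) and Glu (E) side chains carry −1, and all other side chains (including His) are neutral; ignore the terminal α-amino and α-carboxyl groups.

Positive (K, R): K1, R5, K7, K11, K12, K13 → +6.
Negative (D, E): E2, E10, D14, E17, E18, D20 → −6.
Net charge = (+6) + (−6) = 0.

0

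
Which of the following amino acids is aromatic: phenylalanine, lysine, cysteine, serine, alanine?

F, W, and Y each carry an aromatic ring on the side chain.
Of the listed options, only phenylalanine belongs to this group.

phenylalanine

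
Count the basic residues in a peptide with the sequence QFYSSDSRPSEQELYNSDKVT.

Lysine (K), arginine (R), and histidine (H) have basic, nitrogen-containing side chains.
Matching residues: R8, K19.

2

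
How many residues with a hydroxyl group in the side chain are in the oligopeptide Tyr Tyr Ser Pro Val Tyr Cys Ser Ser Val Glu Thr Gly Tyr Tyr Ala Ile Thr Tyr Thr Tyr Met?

Serine (S), threonine (T), and tyrosine (Y) each carry a hydroxyl group on the side chain.
Matching residues: Tyr1, Tyr2, Ser3, Tyr6, Ser8, Ser9, Thr12, Tyr14, Tyr15, Thr18, Tyr19, Thr20, Tyr21.

13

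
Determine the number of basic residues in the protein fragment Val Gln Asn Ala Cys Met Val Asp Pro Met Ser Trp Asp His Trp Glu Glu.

1

Lysine (K), arginine (R), and histidine (H) have basic, nitrogen-containing side chains.
Matching residues: His14.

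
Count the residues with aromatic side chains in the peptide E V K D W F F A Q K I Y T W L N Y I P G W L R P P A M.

The aromatic amino acids are Phe (F, benzyl), Trp (W, indole), and Tyr (Y, phenol).
Matching residues: W5, F6, F7, Y12, W14, Y17, W21.

7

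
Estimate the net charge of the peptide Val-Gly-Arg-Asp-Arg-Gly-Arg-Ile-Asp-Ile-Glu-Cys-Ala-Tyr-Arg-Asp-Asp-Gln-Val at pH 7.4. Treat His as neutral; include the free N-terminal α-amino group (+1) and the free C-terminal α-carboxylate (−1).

-1

The side chains ionized at physiological pH are Lys/Arg (+1) and Asp/Glu (−1); with His treated as neutral, nothing else contributes.
Positive (K, R): Arg3, Arg5, Arg7, Arg15 → +4.
Negative (D, E): Asp4, Asp9, Glu11, Asp16, Asp17 → −5.
The N-terminus (+1) and C-terminus (−1) cancel.
Net charge = (+4) + (−5) = −1.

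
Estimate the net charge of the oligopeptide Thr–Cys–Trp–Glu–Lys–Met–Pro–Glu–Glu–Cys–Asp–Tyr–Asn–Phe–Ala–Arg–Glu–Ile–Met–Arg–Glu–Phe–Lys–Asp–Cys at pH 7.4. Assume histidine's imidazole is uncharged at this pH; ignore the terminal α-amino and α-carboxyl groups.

The side chains ionized at physiological pH are Lys/Arg (+1) and Asp/Glu (−1); with His treated as neutral, nothing else contributes.
Positive (K, R): Lys5, Arg16, Arg20, Lys23 → +4.
Negative (D, E): Glu4, Glu8, Glu9, Asp11, Glu17, Glu21, Asp24 → −7.
Net charge = (+4) + (−7) = −3.

-3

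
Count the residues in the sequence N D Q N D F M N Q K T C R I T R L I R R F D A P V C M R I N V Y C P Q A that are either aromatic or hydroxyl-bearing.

Aromatic: F, W, Y. Hydroxyl-bearing: S, T, Y.
Aromatic residues here: F6, F21, Y32 (3).
Hydroxyl-bearing residues here: T11, T15, Y32 (3).
Y is in both groups, so the 1 Y residue must not be double-counted.
Total = 3 + 3 − 1 = 5.

5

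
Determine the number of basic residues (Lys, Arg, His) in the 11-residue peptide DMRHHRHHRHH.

Matching residues: R3, H4, H5, R6, H7, H8, R9, H10, H11.

9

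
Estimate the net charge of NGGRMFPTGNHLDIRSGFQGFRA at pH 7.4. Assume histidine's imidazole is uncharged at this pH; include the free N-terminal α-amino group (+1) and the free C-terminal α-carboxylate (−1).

+2

The side chains ionized at physiological pH are Lys/Arg (+1) and Asp/Glu (−1); with His treated as neutral, nothing else contributes.
Positive (K, R): R4, R15, R22 → +3.
Negative (D, E): D13 → −1.
The N-terminus (+1) and C-terminus (−1) cancel.
Net charge = (+3) + (−1) = +2.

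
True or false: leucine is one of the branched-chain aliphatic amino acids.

Valine (V), leucine (L), and isoleucine (I) are the branched-chain amino acids.
Leucine is in this group.

True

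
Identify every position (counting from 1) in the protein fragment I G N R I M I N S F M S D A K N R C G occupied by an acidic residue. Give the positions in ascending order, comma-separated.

Aspartate (D) and glutamate (E) have carboxylic-acid side chains and are the acidic amino acids.
Matching residues: D13.

13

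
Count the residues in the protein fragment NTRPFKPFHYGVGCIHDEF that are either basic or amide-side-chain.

5

Basic: H, K, R. Amide-side-chain: N, Q.
Basic residues here: R3, K6, H9, H16 (4).
Amide-side-chain residues here: N1 (1).
The two groups share no amino acid, so total = 4 + 1 = 5.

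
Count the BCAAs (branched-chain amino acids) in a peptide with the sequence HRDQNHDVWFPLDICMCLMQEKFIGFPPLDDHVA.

Valine (V), leucine (L), and isoleucine (I) are the branched-chain amino acids.
Matching residues: V8, L12, I14, L18, I24, L29, V33.

7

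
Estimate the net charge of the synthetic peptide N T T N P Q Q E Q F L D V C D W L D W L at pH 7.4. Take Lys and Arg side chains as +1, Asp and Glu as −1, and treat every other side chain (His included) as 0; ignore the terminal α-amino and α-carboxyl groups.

-4

Positive (K, R): none → +0.
Negative (D, E): E8, D12, D15, D18 → −4.
Net charge = (+0) + (−4) = −4.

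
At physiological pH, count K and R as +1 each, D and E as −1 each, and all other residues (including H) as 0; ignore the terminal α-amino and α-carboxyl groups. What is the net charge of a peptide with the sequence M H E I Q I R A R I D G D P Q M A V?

Positive (K, R): R7, R9 → +2.
Negative (D, E): E3, D11, D13 → −3.
Net charge = (+2) + (−3) = −1.

-1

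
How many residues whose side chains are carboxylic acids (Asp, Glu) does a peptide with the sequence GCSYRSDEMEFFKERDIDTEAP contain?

Matching residues: D7, E8, E10, E14, D16, D18, E20.

7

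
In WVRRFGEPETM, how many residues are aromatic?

F, W, and Y each carry an aromatic ring on the side chain.
Matching residues: W1, F5.

2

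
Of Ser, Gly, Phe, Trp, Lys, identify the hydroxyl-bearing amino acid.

Ser

The –OH-bearing residues are Ser, Thr (aliphatic alcohols), and Tyr (phenol).
Of the listed options, only Ser belongs to this group.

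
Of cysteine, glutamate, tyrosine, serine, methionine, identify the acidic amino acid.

Aspartate (D) and glutamate (E) have carboxylic-acid side chains and are the acidic amino acids.
Of the listed options, only glutamate belongs to this group.

glutamate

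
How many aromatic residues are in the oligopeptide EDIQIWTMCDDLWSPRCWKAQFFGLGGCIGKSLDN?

Phenylalanine (F), tryptophan (W), and tyrosine (Y) have aromatic ring side chains.
Matching residues: W6, W13, W18, F22, F23.

5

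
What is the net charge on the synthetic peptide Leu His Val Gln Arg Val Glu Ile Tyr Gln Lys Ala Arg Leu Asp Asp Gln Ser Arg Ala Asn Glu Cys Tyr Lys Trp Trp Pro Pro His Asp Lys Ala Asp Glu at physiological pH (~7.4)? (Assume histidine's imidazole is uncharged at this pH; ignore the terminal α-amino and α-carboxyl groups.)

-1

At pH ~7.4 the Lys and Arg side chains are protonated (+1), the Asp and Glu side chains are deprotonated (−1), and with His taken as neutral all other side chains carry no charge.
Positive (K, R): Arg5, Lys11, Arg13, Arg19, Lys25, Lys32 → +6.
Negative (D, E): Glu7, Asp15, Asp16, Glu22, Asp31, Asp34, Glu35 → −7.
Net charge = (+6) + (−7) = −1.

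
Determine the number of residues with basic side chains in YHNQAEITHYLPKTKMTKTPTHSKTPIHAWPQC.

The basic amino acids are Lys (K), Arg (R), and His (H).
Matching residues: H2, H9, K13, K15, K18, H22, K24, H28.

8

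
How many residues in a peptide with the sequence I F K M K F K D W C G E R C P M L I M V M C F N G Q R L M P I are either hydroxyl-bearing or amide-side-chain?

Hydroxyl-bearing: S, T, Y. Amide-side-chain: N, Q.
Hydroxyl-bearing residues here: none (0).
Amide-side-chain residues here: N24, Q26 (2).
The two groups share no amino acid, so total = 0 + 2 = 2.

2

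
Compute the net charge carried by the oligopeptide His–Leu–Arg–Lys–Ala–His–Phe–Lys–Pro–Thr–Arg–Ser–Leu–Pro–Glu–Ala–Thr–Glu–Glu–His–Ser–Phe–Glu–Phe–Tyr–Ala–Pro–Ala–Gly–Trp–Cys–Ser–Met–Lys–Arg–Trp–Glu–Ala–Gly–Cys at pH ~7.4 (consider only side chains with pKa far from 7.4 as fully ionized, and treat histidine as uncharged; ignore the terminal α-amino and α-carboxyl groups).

+1

Near pH 7.4, K and R contribute +1 each, D and E contribute −1 each, and every other side chain (His included, as stated) is uncharged.
Positive (K, R): Arg3, Lys4, Lys8, Arg11, Lys34, Arg35 → +6.
Negative (D, E): Glu15, Glu18, Glu19, Glu23, Glu37 → −5.
Net charge = (+6) + (−5) = +1.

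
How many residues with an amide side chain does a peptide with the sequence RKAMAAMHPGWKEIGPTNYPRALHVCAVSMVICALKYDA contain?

1

Asparagine (N) and glutamine (Q) have uncharged amide side chains.
Matching residues: N18.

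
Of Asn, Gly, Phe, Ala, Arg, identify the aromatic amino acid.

The aromatic amino acids are Phe (F, benzyl), Trp (W, indole), and Tyr (Y, phenol).
Of the listed options, only Phe belongs to this group.

Phe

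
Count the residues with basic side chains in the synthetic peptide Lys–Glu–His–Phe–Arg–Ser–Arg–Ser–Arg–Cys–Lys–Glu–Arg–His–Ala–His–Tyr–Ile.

Lysine (K), arginine (R), and histidine (H) have basic, nitrogen-containing side chains.
Matching residues: Lys1, His3, Arg5, Arg7, Arg9, Lys11, Arg13, His14, His16.

9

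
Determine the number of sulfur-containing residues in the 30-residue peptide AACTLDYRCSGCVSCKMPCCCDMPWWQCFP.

10

Only Cys (C) and Met (M) have a sulfur atom in the side chain.
Matching residues: C3, C9, C12, C15, M17, C19, C20, C21, M23, C28.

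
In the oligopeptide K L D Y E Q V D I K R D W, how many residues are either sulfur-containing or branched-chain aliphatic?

Sulfur-containing: C, M. Branched-chain aliphatic: I, L, V.
Sulfur-containing residues here: none (0).
Branched-chain aliphatic residues here: L2, V7, I9 (3).
The two groups share no amino acid, so total = 0 + 3 = 3.

3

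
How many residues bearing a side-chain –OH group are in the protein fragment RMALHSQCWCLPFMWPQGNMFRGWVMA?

1

S, T, and Y are the three residues with a side-chain hydroxyl.
Matching residues: S6.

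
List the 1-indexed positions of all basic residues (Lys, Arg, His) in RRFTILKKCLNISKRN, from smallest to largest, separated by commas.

Matching residues: R1, R2, K7, K8, K14, R15.

1, 2, 7, 8, 14, 15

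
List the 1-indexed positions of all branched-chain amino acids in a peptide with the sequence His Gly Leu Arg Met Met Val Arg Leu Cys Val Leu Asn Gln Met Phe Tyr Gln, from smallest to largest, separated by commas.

3, 7, 9, 11, 12

V, L, and I make up the branched-chain aliphatic group.
Matching residues: Leu3, Val7, Leu9, Val11, Leu12.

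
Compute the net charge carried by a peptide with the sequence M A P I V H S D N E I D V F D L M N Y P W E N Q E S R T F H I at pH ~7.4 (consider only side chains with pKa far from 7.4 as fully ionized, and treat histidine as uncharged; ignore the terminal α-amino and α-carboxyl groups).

-5

At pH ~7.4 the Lys and Arg side chains are protonated (+1), the Asp and Glu side chains are deprotonated (−1), and with His taken as neutral all other side chains carry no charge.
Positive (K, R): R27 → +1.
Negative (D, E): D8, E10, D12, D15, E22, E25 → −6.
Net charge = (+1) + (−6) = −5.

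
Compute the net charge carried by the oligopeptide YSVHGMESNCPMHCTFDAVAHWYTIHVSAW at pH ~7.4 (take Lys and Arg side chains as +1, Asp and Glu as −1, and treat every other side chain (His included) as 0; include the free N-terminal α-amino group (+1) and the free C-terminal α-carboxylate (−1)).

-2

Positive (K, R): none → +0.
Negative (D, E): E7, D17 → −2.
The N-terminus (+1) and C-terminus (−1) cancel.
Net charge = (+0) + (−2) = −2.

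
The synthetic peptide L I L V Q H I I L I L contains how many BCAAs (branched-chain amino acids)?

9

Valine (V), leucine (L), and isoleucine (I) are the branched-chain amino acids.
Matching residues: L1, I2, L3, V4, I7, I8, L9, I10, L11.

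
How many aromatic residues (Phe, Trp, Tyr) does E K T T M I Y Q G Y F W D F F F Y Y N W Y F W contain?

13

Matching residues: Y7, Y10, F11, W12, F14, F15, F16, Y17, Y18, W20, Y21, F22, W23.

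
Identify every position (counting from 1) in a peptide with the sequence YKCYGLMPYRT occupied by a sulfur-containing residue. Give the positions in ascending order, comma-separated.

Cysteine (C, thiol) and methionine (M, thioether) are the two sulfur-containing amino acids.
Matching residues: C3, M7.

3, 7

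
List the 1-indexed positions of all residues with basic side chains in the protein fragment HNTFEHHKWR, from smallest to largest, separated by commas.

Lysine (K), arginine (R), and histidine (H) have basic, nitrogen-containing side chains.
Matching residues: H1, H6, H7, K8, R10.

1, 6, 7, 8, 10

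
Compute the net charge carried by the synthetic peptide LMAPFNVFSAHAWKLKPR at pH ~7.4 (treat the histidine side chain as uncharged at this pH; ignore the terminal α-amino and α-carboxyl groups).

+3

The side chains ionized at physiological pH are Lys/Arg (+1) and Asp/Glu (−1); with His treated as neutral, nothing else contributes.
Positive (K, R): K14, K16, R18 → +3.
Negative (D, E): none → −0.
Net charge = (+3) + (−0) = +3.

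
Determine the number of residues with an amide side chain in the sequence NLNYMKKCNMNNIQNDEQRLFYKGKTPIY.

Asparagine (N) and glutamine (Q) have uncharged amide side chains.
Matching residues: N1, N3, N9, N11, N12, Q14, N15, Q18.

8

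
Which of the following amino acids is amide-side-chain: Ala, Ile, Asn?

Asn

Asparagine (N) and glutamine (Q) have uncharged amide side chains.
Of the listed options, only Asn belongs to this group.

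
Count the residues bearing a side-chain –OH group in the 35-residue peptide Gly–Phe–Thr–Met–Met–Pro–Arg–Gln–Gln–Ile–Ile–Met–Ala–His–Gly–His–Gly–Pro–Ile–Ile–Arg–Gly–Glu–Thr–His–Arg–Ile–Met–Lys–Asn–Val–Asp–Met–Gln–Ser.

3

The –OH-bearing residues are Ser, Thr (aliphatic alcohols), and Tyr (phenol).
Matching residues: Thr3, Thr24, Ser35.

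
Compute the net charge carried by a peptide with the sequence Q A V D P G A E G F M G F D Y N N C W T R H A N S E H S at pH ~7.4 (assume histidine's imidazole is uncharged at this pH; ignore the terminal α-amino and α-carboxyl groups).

Near pH 7.4, K and R contribute +1 each, D and E contribute −1 each, and every other side chain (His included, as stated) is uncharged.
Positive (K, R): R21 → +1.
Negative (D, E): D4, E8, D14, E26 → −4.
Net charge = (+1) + (−4) = −3.

-3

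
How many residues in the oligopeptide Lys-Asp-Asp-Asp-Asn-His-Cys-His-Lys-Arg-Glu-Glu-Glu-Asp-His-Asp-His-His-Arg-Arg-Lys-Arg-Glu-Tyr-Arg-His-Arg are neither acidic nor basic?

3

Acidic: D, E. Basic: K, R, H. All other residues are neither.
Matching residues: Asn5, Cys7, Tyr24.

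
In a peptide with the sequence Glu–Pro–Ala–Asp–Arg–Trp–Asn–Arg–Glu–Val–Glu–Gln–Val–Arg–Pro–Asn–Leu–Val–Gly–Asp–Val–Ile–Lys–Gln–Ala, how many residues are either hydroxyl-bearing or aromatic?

Hydroxyl-bearing: S, T, Y. Aromatic: F, W, Y.
Hydroxyl-bearing residues here: none (0).
Aromatic residues here: Trp6 (1).
(Y belongs to both groups, but none appear in this sequence.) Total = 0 + 1 = 1.

1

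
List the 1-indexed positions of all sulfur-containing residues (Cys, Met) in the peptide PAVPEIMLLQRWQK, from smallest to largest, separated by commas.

Matching residues: M7.

7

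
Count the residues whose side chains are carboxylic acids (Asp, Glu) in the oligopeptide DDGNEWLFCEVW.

4

Matching residues: D1, D2, E5, E10.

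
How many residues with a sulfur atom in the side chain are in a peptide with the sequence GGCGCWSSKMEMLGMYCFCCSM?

9

Only Cys (C) and Met (M) have a sulfur atom in the side chain.
Matching residues: C3, C5, M10, M12, M15, C17, C19, C20, M22.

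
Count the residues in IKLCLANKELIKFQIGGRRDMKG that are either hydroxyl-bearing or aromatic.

Hydroxyl-bearing: S, T, Y. Aromatic: F, W, Y.
Hydroxyl-bearing residues here: none (0).
Aromatic residues here: F13 (1).
(Y belongs to both groups, but none appear in this sequence.) Total = 0 + 1 = 1.

1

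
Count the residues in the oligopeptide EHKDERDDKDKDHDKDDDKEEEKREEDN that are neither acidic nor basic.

1

Acidic: D, E. Basic: K, R, H. All other residues are neither.
Matching residues: N28.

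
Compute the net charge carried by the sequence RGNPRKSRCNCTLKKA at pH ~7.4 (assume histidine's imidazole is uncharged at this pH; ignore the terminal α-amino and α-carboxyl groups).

+6

Near pH 7.4, K and R contribute +1 each, D and E contribute −1 each, and every other side chain (His included, as stated) is uncharged.
Positive (K, R): R1, R5, K6, R8, K14, K15 → +6.
Negative (D, E): none → −0.
Net charge = (+6) + (−0) = +6.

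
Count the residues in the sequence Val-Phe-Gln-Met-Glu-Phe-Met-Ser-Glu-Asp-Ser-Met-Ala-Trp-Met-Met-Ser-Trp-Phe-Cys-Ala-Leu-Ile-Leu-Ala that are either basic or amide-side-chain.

1

Basic: H, K, R. Amide-side-chain: N, Q.
Basic residues here: none (0).
Amide-side-chain residues here: Gln3 (1).
The two groups share no amino acid, so total = 0 + 1 = 1.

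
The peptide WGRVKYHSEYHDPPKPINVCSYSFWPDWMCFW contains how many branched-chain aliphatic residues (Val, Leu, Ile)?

3

Matching residues: V4, I17, V19.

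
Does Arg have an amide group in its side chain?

Asparagine (N) and glutamine (Q) have uncharged amide side chains.
Arginine is not in this group.

No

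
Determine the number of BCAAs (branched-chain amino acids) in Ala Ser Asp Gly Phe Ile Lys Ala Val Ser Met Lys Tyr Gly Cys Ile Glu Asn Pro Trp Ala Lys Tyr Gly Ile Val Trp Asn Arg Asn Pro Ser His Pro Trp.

V, L, and I make up the branched-chain aliphatic group.
Matching residues: Ile6, Val9, Ile16, Ile25, Val26.

5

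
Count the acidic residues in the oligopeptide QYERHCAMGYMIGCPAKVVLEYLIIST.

Aspartate (D) and glutamate (E) have carboxylic-acid side chains and are the acidic amino acids.
Matching residues: E3, E21.

2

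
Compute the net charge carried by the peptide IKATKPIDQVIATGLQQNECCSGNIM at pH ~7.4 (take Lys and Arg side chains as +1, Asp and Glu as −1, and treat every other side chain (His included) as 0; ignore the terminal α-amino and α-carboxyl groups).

Positive (K, R): K2, K5 → +2.
Negative (D, E): D8, E19 → −2.
Net charge = (+2) + (−2) = 0.

0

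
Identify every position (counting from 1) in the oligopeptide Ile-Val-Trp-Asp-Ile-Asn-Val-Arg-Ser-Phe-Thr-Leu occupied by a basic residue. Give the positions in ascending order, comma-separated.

8

The basic amino acids are Lys (K), Arg (R), and His (H).
Matching residues: Arg8.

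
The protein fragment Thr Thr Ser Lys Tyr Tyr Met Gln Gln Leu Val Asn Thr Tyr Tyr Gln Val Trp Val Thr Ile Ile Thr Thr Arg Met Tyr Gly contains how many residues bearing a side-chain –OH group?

Serine (S), threonine (T), and tyrosine (Y) each carry a hydroxyl group on the side chain.
Matching residues: Thr1, Thr2, Ser3, Tyr5, Tyr6, Thr13, Tyr14, Tyr15, Thr20, Thr23, Thr24, Tyr27.

12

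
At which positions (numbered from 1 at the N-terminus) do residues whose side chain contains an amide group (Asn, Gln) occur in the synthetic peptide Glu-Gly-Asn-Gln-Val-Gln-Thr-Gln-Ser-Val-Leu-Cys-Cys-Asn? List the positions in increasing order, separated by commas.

3, 4, 6, 8, 14

Matching residues: Asn3, Gln4, Gln6, Gln8, Asn14.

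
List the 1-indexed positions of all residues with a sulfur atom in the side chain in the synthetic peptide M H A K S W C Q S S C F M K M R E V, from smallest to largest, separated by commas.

Cysteine (C, thiol) and methionine (M, thioether) are the two sulfur-containing amino acids.
Matching residues: M1, C7, C11, M13, M15.

1, 7, 11, 13, 15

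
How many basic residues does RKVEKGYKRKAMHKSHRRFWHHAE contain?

K, R, and H are the three residues with basic side chains (ε-amine, guanidinium, and imidazole respectively).
Matching residues: R1, K2, K5, K8, R9, K10, H13, K14, H16, R17, R18, H21, H22.

13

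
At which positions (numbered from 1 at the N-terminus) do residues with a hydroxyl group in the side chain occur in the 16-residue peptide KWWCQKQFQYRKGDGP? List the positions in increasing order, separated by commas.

10

Serine (S), threonine (T), and tyrosine (Y) each carry a hydroxyl group on the side chain.
Matching residues: Y10.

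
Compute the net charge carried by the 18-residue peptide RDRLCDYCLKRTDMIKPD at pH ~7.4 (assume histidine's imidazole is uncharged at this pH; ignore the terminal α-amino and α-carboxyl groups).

+1

At pH ~7.4 the Lys and Arg side chains are protonated (+1), the Asp and Glu side chains are deprotonated (−1), and with His taken as neutral all other side chains carry no charge.
Positive (K, R): R1, R3, K10, R11, K16 → +5.
Negative (D, E): D2, D6, D13, D18 → −4.
Net charge = (+5) + (−4) = +1.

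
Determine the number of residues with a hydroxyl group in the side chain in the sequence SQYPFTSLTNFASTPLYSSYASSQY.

Serine (S), threonine (T), and tyrosine (Y) each carry a hydroxyl group on the side chain.
Matching residues: S1, Y3, T6, S7, T9, S13, T14, Y17, S18, S19, Y20, S22, S23, Y25.

14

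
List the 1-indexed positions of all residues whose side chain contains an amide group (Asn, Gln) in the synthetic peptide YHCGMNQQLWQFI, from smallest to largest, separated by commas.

Matching residues: N6, Q7, Q8, Q11.

6, 7, 8, 11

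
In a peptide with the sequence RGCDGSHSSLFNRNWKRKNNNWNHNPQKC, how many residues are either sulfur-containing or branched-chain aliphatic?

3

Sulfur-containing: C, M. Branched-chain aliphatic: I, L, V.
Sulfur-containing residues here: C3, C29 (2).
Branched-chain aliphatic residues here: L10 (1).
The two groups share no amino acid, so total = 2 + 1 = 3.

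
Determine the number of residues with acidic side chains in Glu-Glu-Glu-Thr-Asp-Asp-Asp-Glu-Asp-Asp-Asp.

10

The acidic residues are Asp (D) and Glu (E), whose side chains end in a carboxylate group.
Matching residues: Glu1, Glu2, Glu3, Asp5, Asp6, Asp7, Glu8, Asp9, Asp10, Asp11.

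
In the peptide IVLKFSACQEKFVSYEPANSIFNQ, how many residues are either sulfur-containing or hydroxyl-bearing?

5

Sulfur-containing: C, M. Hydroxyl-bearing: S, T, Y.
Sulfur-containing residues here: C8 (1).
Hydroxyl-bearing residues here: S6, S14, Y15, S20 (4).
The two groups share no amino acid, so total = 1 + 4 = 5.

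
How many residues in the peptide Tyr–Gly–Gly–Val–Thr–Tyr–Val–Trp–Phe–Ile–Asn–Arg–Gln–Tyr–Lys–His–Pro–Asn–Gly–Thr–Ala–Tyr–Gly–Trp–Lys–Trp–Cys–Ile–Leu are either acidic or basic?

4

Acidic: D, E. Basic: H, K, R.
Acidic residues here: none (0).
Basic residues here: Arg12, Lys15, His16, Lys25 (4).
The two groups share no amino acid, so total = 0 + 4 = 4.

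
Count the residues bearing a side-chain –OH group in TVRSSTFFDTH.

Serine (S), threonine (T), and tyrosine (Y) each carry a hydroxyl group on the side chain.
Matching residues: T1, S4, S5, T6, T10.

5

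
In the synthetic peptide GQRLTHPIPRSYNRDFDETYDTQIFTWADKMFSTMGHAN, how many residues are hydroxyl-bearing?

S, T, and Y are the three residues with a side-chain hydroxyl.
Matching residues: T5, S11, Y12, T19, Y20, T22, T26, S33, T34.

9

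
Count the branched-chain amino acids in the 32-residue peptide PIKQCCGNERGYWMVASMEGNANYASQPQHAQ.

Valine (V), leucine (L), and isoleucine (I) are the branched-chain amino acids.
Matching residues: I2, V15.

2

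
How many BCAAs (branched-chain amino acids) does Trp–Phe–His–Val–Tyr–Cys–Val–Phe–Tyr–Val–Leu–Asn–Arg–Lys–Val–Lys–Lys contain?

5

Valine (V), leucine (L), and isoleucine (I) are the branched-chain amino acids.
Matching residues: Val4, Val7, Val10, Leu11, Val15.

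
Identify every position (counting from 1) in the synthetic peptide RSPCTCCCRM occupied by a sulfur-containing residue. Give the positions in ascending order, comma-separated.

4, 6, 7, 8, 10

Cysteine (C, thiol) and methionine (M, thioether) are the two sulfur-containing amino acids.
Matching residues: C4, C6, C7, C8, M10.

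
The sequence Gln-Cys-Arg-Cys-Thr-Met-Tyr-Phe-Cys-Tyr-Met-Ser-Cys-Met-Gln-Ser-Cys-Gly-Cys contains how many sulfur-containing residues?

9

Cysteine (C, thiol) and methionine (M, thioether) are the two sulfur-containing amino acids.
Matching residues: Cys2, Cys4, Met6, Cys9, Met11, Cys13, Met14, Cys17, Cys19.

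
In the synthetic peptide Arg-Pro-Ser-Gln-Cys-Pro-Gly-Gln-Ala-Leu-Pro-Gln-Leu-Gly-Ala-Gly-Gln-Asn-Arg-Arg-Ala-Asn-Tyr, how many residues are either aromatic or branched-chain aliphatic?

3

Aromatic: F, W, Y. Branched-chain aliphatic: I, L, V.
Aromatic residues here: Tyr23 (1).
Branched-chain aliphatic residues here: Leu10, Leu13 (2).
The two groups share no amino acid, so total = 1 + 2 = 3.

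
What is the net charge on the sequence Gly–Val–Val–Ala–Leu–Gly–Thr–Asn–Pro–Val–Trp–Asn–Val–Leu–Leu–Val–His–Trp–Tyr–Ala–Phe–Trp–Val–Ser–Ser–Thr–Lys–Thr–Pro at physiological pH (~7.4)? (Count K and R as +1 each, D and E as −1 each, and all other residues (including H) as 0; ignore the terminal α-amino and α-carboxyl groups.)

Positive (K, R): Lys27 → +1.
Negative (D, E): none → −0.
Net charge = (+1) + (−0) = +1.

+1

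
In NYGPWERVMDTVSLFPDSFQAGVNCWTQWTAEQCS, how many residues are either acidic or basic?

Acidic: D, E. Basic: H, K, R.
Acidic residues here: E6, D10, D17, E32 (4).
Basic residues here: R7 (1).
The two groups share no amino acid, so total = 4 + 1 = 5.

5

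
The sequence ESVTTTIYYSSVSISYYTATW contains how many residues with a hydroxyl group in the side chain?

14

The –OH-bearing residues are Ser, Thr (aliphatic alcohols), and Tyr (phenol).
Matching residues: S2, T4, T5, T6, Y8, Y9, S10, S11, S13, S15, Y16, Y17, T18, T20.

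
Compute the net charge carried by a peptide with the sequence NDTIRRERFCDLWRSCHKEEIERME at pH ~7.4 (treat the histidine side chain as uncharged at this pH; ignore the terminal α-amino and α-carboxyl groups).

-1

The side chains ionized at physiological pH are Lys/Arg (+1) and Asp/Glu (−1); with His treated as neutral, nothing else contributes.
Positive (K, R): R5, R6, R8, R14, K18, R23 → +6.
Negative (D, E): D2, E7, D11, E19, E20, E22, E25 → −7.
Net charge = (+6) + (−7) = −1.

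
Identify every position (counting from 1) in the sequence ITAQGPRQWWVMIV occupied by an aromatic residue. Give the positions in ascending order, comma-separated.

9, 10

The aromatic amino acids are Phe (F, benzyl), Trp (W, indole), and Tyr (Y, phenol).
Matching residues: W9, W10.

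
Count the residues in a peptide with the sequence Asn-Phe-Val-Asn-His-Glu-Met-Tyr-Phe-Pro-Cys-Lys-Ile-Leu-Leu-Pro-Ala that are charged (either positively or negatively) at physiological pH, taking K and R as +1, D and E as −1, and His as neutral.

2

Charged side chains at pH ~7.4: K, R (positive); D, E (negative).
Matching residues: Glu6, Lys12.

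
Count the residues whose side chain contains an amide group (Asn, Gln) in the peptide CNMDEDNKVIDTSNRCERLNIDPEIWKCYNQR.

Matching residues: N2, N7, N14, N20, N30, Q31.

6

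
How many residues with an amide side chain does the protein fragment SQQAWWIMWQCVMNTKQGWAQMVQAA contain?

Asparagine (N) and glutamine (Q) have uncharged amide side chains.
Matching residues: Q2, Q3, Q10, N14, Q17, Q21, Q24.

7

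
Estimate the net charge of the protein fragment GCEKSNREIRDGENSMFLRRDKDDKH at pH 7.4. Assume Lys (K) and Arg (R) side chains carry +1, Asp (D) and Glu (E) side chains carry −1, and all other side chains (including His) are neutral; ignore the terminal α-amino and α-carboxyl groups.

0

Positive (K, R): K4, R7, R10, R19, R20, K22, K25 → +7.
Negative (D, E): E3, E8, D11, E13, D21, D23, D24 → −7.
Net charge = (+7) + (−7) = 0.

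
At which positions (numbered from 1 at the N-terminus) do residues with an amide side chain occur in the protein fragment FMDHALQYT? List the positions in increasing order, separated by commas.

7

The amide-side-chain residues are Asn (N) and Gln (Q).
Matching residues: Q7.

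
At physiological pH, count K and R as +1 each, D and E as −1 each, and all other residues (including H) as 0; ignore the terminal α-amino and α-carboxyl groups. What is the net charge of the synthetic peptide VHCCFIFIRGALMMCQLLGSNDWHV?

Positive (K, R): R9 → +1.
Negative (D, E): D22 → −1.
Net charge = (+1) + (−1) = 0.

0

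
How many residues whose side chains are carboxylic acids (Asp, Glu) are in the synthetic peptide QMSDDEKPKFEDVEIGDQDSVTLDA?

Matching residues: D4, D5, E6, E11, D12, E14, D17, D19, D24.

9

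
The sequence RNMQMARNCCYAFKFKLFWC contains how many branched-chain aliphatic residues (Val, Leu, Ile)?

Matching residues: L17.

1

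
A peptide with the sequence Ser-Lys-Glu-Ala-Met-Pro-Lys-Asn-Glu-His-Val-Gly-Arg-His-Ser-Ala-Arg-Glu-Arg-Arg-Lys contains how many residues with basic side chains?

9

K, R, and H are the three residues with basic side chains (ε-amine, guanidinium, and imidazole respectively).
Matching residues: Lys2, Lys7, His10, Arg13, His14, Arg17, Arg19, Arg20, Lys21.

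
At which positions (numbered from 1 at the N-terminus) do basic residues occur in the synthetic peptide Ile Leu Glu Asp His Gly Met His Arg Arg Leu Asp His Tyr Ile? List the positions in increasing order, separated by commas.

5, 8, 9, 10, 13

The basic amino acids are Lys (K), Arg (R), and His (H).
Matching residues: His5, His8, Arg9, Arg10, His13.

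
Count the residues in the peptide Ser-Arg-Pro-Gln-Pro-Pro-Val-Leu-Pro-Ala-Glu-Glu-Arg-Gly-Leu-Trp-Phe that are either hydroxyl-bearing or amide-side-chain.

Hydroxyl-bearing: S, T, Y. Amide-side-chain: N, Q.
Hydroxyl-bearing residues here: Ser1 (1).
Amide-side-chain residues here: Gln4 (1).
The two groups share no amino acid, so total = 1 + 1 = 2.

2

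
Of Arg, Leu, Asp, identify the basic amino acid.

K, R, and H are the three residues with basic side chains (ε-amine, guanidinium, and imidazole respectively).
Of the listed options, only Arg belongs to this group.

Arg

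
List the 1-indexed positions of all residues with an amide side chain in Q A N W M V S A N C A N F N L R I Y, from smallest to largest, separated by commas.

1, 3, 9, 12, 14

Only N (asparagine) and Q (glutamine) carry a side-chain carboxamide.
Matching residues: Q1, N3, N9, N12, N14.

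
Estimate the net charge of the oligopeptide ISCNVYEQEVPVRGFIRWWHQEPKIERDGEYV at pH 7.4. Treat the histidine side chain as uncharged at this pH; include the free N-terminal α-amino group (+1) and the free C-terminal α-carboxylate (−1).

Near pH 7.4, K and R contribute +1 each, D and E contribute −1 each, and every other side chain (His included, as stated) is uncharged.
Positive (K, R): R13, R17, K24, R27 → +4.
Negative (D, E): E7, E9, E22, E26, D28, E30 → −6.
The N-terminus (+1) and C-terminus (−1) cancel.
Net charge = (+4) + (−6) = −2.

-2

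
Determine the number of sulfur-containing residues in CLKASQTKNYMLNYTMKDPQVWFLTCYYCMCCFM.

Cysteine (C, thiol) and methionine (M, thioether) are the two sulfur-containing amino acids.
Matching residues: C1, M11, M16, C26, C29, M30, C31, C32, M34.

9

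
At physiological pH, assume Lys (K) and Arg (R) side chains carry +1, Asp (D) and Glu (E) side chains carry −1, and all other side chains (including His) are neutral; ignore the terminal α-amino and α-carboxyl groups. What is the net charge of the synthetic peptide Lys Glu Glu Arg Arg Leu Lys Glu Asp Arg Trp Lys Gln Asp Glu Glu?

-1

Positive (K, R): Lys1, Arg4, Arg5, Lys7, Arg10, Lys12 → +6.
Negative (D, E): Glu2, Glu3, Glu8, Asp9, Asp14, Glu15, Glu16 → −7.
Net charge = (+6) + (−7) = −1.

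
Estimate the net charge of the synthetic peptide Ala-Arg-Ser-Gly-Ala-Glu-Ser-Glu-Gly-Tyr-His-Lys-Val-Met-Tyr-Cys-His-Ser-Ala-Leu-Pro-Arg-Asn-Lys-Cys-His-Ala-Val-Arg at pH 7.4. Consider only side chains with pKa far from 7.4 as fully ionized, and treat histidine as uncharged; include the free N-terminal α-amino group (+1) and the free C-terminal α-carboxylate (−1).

+3

Near pH 7.4, K and R contribute +1 each, D and E contribute −1 each, and every other side chain (His included, as stated) is uncharged.
Positive (K, R): Arg2, Lys12, Arg22, Lys24, Arg29 → +5.
Negative (D, E): Glu6, Glu8 → −2.
The N-terminus (+1) and C-terminus (−1) cancel.
Net charge = (+5) + (−2) = +3.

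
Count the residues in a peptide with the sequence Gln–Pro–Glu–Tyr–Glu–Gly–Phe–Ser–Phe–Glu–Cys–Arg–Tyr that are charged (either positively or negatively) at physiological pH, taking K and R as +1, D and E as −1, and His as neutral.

Charged side chains at pH ~7.4: K, R (positive); D, E (negative).
Matching residues: Glu3, Glu5, Glu10, Arg12.

4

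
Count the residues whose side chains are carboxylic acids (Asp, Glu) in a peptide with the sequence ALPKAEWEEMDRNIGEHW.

Matching residues: E6, E8, E9, D11, E16.

5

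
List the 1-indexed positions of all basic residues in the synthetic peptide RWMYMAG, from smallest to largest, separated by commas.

K, R, and H are the three residues with basic side chains (ε-amine, guanidinium, and imidazole respectively).
Matching residues: R1.

1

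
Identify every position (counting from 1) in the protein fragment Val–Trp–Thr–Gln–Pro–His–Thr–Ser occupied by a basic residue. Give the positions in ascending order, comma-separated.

6

Lysine (K), arginine (R), and histidine (H) have basic, nitrogen-containing side chains.
Matching residues: His6.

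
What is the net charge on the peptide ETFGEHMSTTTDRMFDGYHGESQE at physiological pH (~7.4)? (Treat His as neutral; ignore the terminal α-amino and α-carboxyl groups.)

-5

At pH ~7.4 the Lys and Arg side chains are protonated (+1), the Asp and Glu side chains are deprotonated (−1), and with His taken as neutral all other side chains carry no charge.
Positive (K, R): R13 → +1.
Negative (D, E): E1, E5, D12, D16, E21, E24 → −6.
Net charge = (+1) + (−6) = −5.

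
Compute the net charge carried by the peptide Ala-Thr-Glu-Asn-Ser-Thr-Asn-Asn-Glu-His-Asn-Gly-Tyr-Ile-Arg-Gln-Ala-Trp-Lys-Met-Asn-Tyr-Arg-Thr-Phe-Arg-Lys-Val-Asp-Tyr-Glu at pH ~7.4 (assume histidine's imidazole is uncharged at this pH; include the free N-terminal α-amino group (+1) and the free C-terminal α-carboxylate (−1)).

+1

The side chains ionized at physiological pH are Lys/Arg (+1) and Asp/Glu (−1); with His treated as neutral, nothing else contributes.
Positive (K, R): Arg15, Lys19, Arg23, Arg26, Lys27 → +5.
Negative (D, E): Glu3, Glu9, Asp29, Glu31 → −4.
The N-terminus (+1) and C-terminus (−1) cancel.
Net charge = (+5) + (−4) = +1.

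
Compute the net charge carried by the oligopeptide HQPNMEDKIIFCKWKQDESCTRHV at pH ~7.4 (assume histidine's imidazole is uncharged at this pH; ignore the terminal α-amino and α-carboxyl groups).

At pH ~7.4 the Lys and Arg side chains are protonated (+1), the Asp and Glu side chains are deprotonated (−1), and with His taken as neutral all other side chains carry no charge.
Positive (K, R): K8, K13, K15, R22 → +4.
Negative (D, E): E6, D7, D17, E18 → −4.
Net charge = (+4) + (−4) = 0.

0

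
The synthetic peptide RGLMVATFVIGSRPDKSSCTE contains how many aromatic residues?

1

F, W, and Y each carry an aromatic ring on the side chain.
Matching residues: F8.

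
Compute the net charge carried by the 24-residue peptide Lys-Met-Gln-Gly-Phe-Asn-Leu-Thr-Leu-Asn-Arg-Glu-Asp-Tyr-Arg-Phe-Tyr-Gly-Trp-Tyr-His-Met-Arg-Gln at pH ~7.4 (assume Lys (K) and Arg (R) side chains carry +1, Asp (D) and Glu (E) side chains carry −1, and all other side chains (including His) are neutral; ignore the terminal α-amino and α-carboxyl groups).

+2

Positive (K, R): Lys1, Arg11, Arg15, Arg23 → +4.
Negative (D, E): Glu12, Asp13 → −2.
Net charge = (+4) + (−2) = +2.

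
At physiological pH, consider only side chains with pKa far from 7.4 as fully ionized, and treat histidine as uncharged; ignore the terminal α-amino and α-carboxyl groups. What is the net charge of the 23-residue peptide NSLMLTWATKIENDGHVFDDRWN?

-2

Near pH 7.4, K and R contribute +1 each, D and E contribute −1 each, and every other side chain (His included, as stated) is uncharged.
Positive (K, R): K10, R21 → +2.
Negative (D, E): E12, D14, D19, D20 → −4.
Net charge = (+2) + (−4) = −2.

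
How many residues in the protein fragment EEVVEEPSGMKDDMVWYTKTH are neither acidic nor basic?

Acidic: D, E. Basic: K, R, H. All other residues are neither.
Matching residues: V3, V4, P7, S8, G9, M10, M14, V15, W16, Y17, T18, T20.

12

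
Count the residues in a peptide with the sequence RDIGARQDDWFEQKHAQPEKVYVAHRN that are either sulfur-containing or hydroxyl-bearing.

Sulfur-containing: C, M. Hydroxyl-bearing: S, T, Y.
Sulfur-containing residues here: none (0).
Hydroxyl-bearing residues here: Y22 (1).
The two groups share no amino acid, so total = 0 + 1 = 1.

1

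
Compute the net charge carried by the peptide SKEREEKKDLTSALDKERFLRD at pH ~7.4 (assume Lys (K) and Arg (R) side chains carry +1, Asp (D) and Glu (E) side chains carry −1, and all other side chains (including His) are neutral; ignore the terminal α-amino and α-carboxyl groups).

0

Positive (K, R): K2, R4, K7, K8, K16, R18, R21 → +7.
Negative (D, E): E3, E5, E6, D9, D15, E17, D22 → −7.
Net charge = (+7) + (−7) = 0.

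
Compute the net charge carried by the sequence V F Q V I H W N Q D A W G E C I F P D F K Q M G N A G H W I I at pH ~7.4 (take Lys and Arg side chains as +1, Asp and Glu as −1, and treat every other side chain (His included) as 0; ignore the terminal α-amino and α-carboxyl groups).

Positive (K, R): K21 → +1.
Negative (D, E): D10, E14, D19 → −3.
Net charge = (+1) + (−3) = −2.

-2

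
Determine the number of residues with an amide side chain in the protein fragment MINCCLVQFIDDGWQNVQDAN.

Asparagine (N) and glutamine (Q) have uncharged amide side chains.
Matching residues: N3, Q8, Q15, N16, Q18, N21.

6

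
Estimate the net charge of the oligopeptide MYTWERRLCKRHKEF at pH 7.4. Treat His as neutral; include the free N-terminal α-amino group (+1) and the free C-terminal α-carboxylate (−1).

The side chains ionized at physiological pH are Lys/Arg (+1) and Asp/Glu (−1); with His treated as neutral, nothing else contributes.
Positive (K, R): R6, R7, K10, R11, K13 → +5.
Negative (D, E): E5, E14 → −2.
The N-terminus (+1) and C-terminus (−1) cancel.
Net charge = (+5) + (−2) = +3.

+3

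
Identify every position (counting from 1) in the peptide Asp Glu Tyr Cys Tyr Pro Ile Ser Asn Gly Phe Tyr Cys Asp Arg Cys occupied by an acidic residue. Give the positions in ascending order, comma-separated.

1, 2, 14

Only D (aspartate) and E (glutamate) carry a side-chain carboxylic acid.
Matching residues: Asp1, Glu2, Asp14.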